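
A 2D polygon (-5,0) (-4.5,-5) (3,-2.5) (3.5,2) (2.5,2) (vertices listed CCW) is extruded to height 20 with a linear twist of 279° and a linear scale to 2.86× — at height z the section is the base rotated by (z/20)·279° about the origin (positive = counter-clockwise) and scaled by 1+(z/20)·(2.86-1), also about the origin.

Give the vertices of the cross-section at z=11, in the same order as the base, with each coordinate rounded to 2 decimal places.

t = z/height = 11/20 = 0.55
s = 1 + (scale-1)·z/height = 1 + (2.86-1)·11/20 = 2.023000
θ = twist·z/height = 279°·11/20 = 153.4500° = 2.678208 rad
cos θ = -0.894545, sin θ = 0.446979 (intermediates below are computed at full precision and shown rounded to 5 d.p.)
v1: (-5,0) → rotate → (4.47272,-2.23489) → ×s → (9.04832,-4.52119) → (9.05,-4.52)
v2: (-4.5,-5) → rotate → (6.26034,2.46132) → ×s → (12.66468,4.97925) → (12.66,4.98)
v3: (3,-2.5) → rotate → (-1.56619,3.57730) → ×s → (-3.16840,7.23687) → (-3.17,7.24)
v4: (3.5,2) → rotate → (-4.02486,-0.22466) → ×s → (-8.14230,-0.45450) → (-8.14,-0.45)
v5: (2.5,2) → rotate → (-3.13032,-0.67164) → ×s → (-6.33264,-1.35873) → (-6.33,-1.36)

Cross-section at z=11: (9.05,-4.52) (12.66,4.98) (-3.17,7.24) (-8.14,-0.45) (-6.33,-1.36)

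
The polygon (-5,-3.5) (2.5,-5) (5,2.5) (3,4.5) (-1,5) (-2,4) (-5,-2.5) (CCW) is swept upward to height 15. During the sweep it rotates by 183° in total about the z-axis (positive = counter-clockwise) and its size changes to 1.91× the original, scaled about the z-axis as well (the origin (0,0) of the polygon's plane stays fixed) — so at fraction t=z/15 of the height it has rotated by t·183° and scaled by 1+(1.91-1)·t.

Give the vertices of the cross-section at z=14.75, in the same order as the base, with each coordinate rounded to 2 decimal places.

t = z/height = 14.75/15 = 0.983333
s = 1 + (scale-1)·z/height = 1 + (1.91-1)·14.75/15 = 1.894833
θ = twist·z/height = 183°·14.75/15 = 179.9500° = 3.140720 rad
cos θ = -1.000000, sin θ = 0.000873 (intermediates below are computed at full precision and shown rounded to 5 d.p.)
v1: (-5,-3.5) → rotate → (5.00305,3.49564) → ×s → (9.47995,6.62365) → (9.48,6.62)
v2: (2.5,-5) → rotate → (-2.49564,5.00218) → ×s → (-4.72881,9.47830) → (-4.73,9.48)
v3: (5,2.5) → rotate → (-5.00218,-2.49564) → ×s → (-9.47830,-4.72881) → (-9.48,-4.73)
v4: (3,4.5) → rotate → (-3.00393,-4.49738) → ×s → (-5.69194,-8.52179) → (-5.69,-8.52)
v5: (-1,5) → rotate → (0.99564,-5.00087) → ×s → (1.88656,-9.47582) → (1.89,-9.48)
v6: (-2,4) → rotate → (1.99651,-4.00174) → ×s → (3.78305,-7.58264) → (3.78,-7.58)
v7: (-5,-2.5) → rotate → (5.00218,2.49564) → ×s → (9.47830,4.72881) → (9.48,4.73)

Cross-section at z=14.75: (9.48,6.62) (-4.73,9.48) (-9.48,-4.73) (-5.69,-8.52) (1.89,-9.48) (3.78,-7.58) (9.48,4.73)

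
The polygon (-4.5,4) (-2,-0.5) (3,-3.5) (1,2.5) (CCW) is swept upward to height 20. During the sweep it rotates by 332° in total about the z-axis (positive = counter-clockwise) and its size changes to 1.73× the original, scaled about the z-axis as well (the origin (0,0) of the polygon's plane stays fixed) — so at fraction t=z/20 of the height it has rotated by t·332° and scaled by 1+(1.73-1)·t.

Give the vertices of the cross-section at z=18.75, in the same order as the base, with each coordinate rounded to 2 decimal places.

t = z/height = 18.75/20 = 0.9375
s = 1 + (scale-1)·z/height = 1 + (1.73-1)·18.75/20 = 1.684375
θ = twist·z/height = 332°·18.75/20 = 311.2500° = 5.432337 rad
cos θ = 0.659346, sin θ = -0.751840 (intermediates below are computed at full precision and shown rounded to 5 d.p.)
v1: (-4.5,4) → rotate → (0.04030,6.02066) → ×s → (0.06789,10.14105) → (0.07,10.14)
v2: (-2,-0.5) → rotate → (-1.69461,1.17401) → ×s → (-2.85436,1.97747) → (-2.85,1.98)
v3: (3,-3.5) → rotate → (-0.65340,-4.56323) → ×s → (-1.10057,-7.68619) → (-1.10,-7.69)
v4: (1,2.5) → rotate → (2.53895,0.89652) → ×s → (4.27654,1.51008) → (4.28,1.51)

Cross-section at z=18.75: (0.07,10.14) (-2.85,1.98) (-1.10,-7.69) (4.28,1.51)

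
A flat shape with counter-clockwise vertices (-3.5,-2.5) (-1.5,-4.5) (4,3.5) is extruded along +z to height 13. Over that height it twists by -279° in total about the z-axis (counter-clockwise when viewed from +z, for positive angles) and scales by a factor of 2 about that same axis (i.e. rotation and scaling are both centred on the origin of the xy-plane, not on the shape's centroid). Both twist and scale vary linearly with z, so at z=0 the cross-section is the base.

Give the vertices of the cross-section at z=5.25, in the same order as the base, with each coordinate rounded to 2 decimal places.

t = z/height = 5.25/13 = 0.403846
s = 1 + (scale-1)·z/height = 1 + (2-1)·5.25/13 = 1.403846
θ = twist·z/height = -279°·5.25/13 = -112.6731° = -1.966516 rad
cos θ = -0.385473, sin θ = -0.922719 (intermediates below are computed at full precision and shown rounded to 5 d.p.)
v1: (-3.5,-2.5) → rotate → (-0.95764,4.19320) → ×s → (-1.34439,5.88661) → (-1.34,5.89)
v2: (-1.5,-4.5) → rotate → (-3.57403,3.11871) → ×s → (-5.01739,4.37818) → (-5.02,4.38)
v3: (4,3.5) → rotate → (1.68763,-5.04003) → ×s → (2.36917,-7.07543) → (2.37,-7.08)

Cross-section at z=5.25: (-1.34,5.89) (-5.02,4.38) (2.37,-7.08)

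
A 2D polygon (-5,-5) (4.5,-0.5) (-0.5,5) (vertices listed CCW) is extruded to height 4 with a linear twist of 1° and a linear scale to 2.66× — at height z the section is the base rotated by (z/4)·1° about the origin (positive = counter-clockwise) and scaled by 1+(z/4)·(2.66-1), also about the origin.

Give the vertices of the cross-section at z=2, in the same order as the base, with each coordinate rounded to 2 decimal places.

Cross-section at z=2: (-9.07,-9.23) (8.24,-0.84) (-0.99,9.14)

t = z/height = 2/4 = 0.5
s = 1 + (scale-1)·z/height = 1 + (2.66-1)·2/4 = 1.830000
θ = twist·z/height = 1°·2/4 = 0.5000° = 0.008727 rad
cos θ = 0.999962, sin θ = 0.008727 (intermediates below are computed at full precision and shown rounded to 5 d.p.)
v1: (-5,-5) → rotate → (-4.95618,-5.04344) → ×s → (-9.06980,-9.22950) → (-9.07,-9.23)
v2: (4.5,-0.5) → rotate → (4.50419,-0.46071) → ×s → (8.24267,-0.84310) → (8.24,-0.84)
v3: (-0.5,5) → rotate → (-0.54361,4.99545) → ×s → (-0.99481,9.14167) → (-0.99,9.14)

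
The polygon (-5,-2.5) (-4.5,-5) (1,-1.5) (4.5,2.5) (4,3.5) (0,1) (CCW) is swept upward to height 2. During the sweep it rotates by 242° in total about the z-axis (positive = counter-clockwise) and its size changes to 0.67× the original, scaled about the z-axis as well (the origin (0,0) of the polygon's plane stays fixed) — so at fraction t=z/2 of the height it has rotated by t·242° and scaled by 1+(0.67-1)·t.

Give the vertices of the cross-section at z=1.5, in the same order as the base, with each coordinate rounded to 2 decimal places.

Cross-section at z=1.5: (3.71,1.98) (3.29,3.85) (-0.78,1.11) (-3.34,-1.97) (-2.94,-2.71) (0.02,-0.75)

t = z/height = 1.5/2 = 0.75
s = 1 + (scale-1)·z/height = 1 + (0.67-1)·1.5/2 = 0.752500
θ = twist·z/height = 242°·1.5/2 = 181.5000° = 3.167773 rad
cos θ = -0.999657, sin θ = -0.026177 (intermediates below are computed at full precision and shown rounded to 5 d.p.)
v1: (-5,-2.5) → rotate → (4.93284,2.63003) → ×s → (3.71197,1.97910) → (3.71,1.98)
v2: (-4.5,-5) → rotate → (4.36757,5.11608) → ×s → (3.28660,3.84985) → (3.29,3.85)
v3: (1,-1.5) → rotate → (-1.03892,1.47331) → ×s → (-0.78179,1.10867) → (-0.78,1.11)
v4: (4.5,2.5) → rotate → (-4.43302,-2.61694) → ×s → (-3.33584,-1.96925) → (-3.34,-1.97)
v5: (4,3.5) → rotate → (-3.90701,-3.60351) → ×s → (-2.94003,-2.71164) → (-2.94,-2.71)
v6: (0,1) → rotate → (0.02618,-0.99966) → ×s → (0.01970,-0.75224) → (0.02,-0.75)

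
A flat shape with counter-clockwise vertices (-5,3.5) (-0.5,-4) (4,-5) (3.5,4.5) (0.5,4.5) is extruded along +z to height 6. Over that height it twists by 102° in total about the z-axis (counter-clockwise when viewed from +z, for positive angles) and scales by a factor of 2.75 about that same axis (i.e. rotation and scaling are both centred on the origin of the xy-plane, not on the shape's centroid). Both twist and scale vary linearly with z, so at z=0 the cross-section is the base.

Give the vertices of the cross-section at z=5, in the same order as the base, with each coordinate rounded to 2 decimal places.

t = z/height = 5/6 = 0.833333
s = 1 + (scale-1)·z/height = 1 + (2.75-1)·5/6 = 2.458333
θ = twist·z/height = 102°·5/6 = 85.0000° = 1.483530 rad
cos θ = 0.087156, sin θ = 0.996195 (intermediates below are computed at full precision and shown rounded to 5 d.p.)
v1: (-5,3.5) → rotate → (-3.92246,-4.67593) → ×s → (-9.64271,-11.49499) → (-9.64,-11.49)
v2: (-0.5,-4) → rotate → (3.94120,-0.84672) → ×s → (9.68879,-2.08152) → (9.69,-2.08)
v3: (4,-5) → rotate → (5.32960,3.54900) → ×s → (13.10192,8.72463) → (13.10,8.72)
v4: (3.5,4.5) → rotate → (-4.17783,3.87888) → ×s → (-10.27050,9.53559) → (-10.27,9.54)
v5: (0.5,4.5) → rotate → (-4.43930,0.89030) → ×s → (-10.91327,2.18865) → (-10.91,2.19)

Cross-section at z=5: (-9.64,-11.49) (9.69,-2.08) (13.10,8.72) (-10.27,9.54) (-10.91,2.19)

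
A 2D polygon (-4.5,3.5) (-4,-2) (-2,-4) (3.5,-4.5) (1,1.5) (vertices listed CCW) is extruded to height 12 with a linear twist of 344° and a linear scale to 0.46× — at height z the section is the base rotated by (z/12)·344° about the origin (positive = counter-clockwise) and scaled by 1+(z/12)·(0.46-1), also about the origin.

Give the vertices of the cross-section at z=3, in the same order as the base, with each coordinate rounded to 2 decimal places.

t = z/height = 3/12 = 0.25
s = 1 + (scale-1)·z/height = 1 + (0.46-1)·3/12 = 0.865000
θ = twist·z/height = 344°·3/12 = 86.0000° = 1.500983 rad
cos θ = 0.069756, sin θ = 0.997564 (intermediates below are computed at full precision and shown rounded to 5 d.p.)
v1: (-4.5,3.5) → rotate → (-3.80538,-4.24489) → ×s → (-3.29165,-3.67183) → (-3.29,-3.67)
v2: (-4,-2) → rotate → (1.71610,-4.12977) → ×s → (1.48443,-3.57225) → (1.48,-3.57)
v3: (-2,-4) → rotate → (3.85074,-2.27415) → ×s → (3.33089,-1.96714) → (3.33,-1.97)
v4: (3.5,-4.5) → rotate → (4.73319,3.17757) → ×s → (4.09421,2.74860) → (4.09,2.75)
v5: (1,1.5) → rotate → (-1.42659,1.10220) → ×s → (-1.23400,0.95340) → (-1.23,0.95)

Cross-section at z=3: (-3.29,-3.67) (1.48,-3.57) (3.33,-1.97) (4.09,2.75) (-1.23,0.95)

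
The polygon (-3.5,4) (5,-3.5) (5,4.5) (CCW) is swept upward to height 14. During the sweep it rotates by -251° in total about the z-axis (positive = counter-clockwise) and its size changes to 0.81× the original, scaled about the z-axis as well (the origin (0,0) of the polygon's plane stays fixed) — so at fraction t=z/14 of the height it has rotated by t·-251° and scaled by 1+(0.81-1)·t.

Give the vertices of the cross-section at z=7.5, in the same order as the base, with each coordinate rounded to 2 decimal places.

t = z/height = 7.5/14 = 0.535714
s = 1 + (scale-1)·z/height = 1 + (0.81-1)·7.5/14 = 0.898214
θ = twist·z/height = -251°·7.5/14 = -134.4643° = -2.346845 rad
cos θ = -0.700465, sin θ = -0.713687 (intermediates below are computed at full precision and shown rounded to 5 d.p.)
v1: (-3.5,4) → rotate → (5.30637,-0.30395) → ×s → (4.76626,-0.27301) → (4.77,-0.27)
v2: (5,-3.5) → rotate → (-6.00023,-1.11681) → ×s → (-5.38949,-1.00313) → (-5.39,-1.00)
v3: (5,4.5) → rotate → (-0.29073,-6.72053) → ×s → (-0.26114,-6.03647) → (-0.26,-6.04)

Cross-section at z=7.5: (4.77,-0.27) (-5.39,-1.00) (-0.26,-6.04)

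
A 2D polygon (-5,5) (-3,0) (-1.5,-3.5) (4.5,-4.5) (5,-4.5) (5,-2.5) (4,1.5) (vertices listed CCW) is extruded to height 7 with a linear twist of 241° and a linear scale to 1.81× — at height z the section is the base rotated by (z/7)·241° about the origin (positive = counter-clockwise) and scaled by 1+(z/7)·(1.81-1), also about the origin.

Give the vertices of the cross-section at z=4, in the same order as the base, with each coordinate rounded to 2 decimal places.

Cross-section at z=4: (0.49,-10.33) (3.25,-2.95) (5.07,2.31) (-0.44,9.30) (-0.98,9.79) (-2.95,7.63) (-5.81,2.31)

t = z/height = 4/7 = 0.571429
s = 1 + (scale-1)·z/height = 1 + (1.81-1)·4/7 = 1.462857
θ = twist·z/height = 241°·4/7 = 137.7143° = 2.403568 rad
cos θ = -0.739799, sin θ = 0.672828 (intermediates below are computed at full precision and shown rounded to 5 d.p.)
v1: (-5,5) → rotate → (0.33485,-7.06313) → ×s → (0.48984,-10.33236) → (0.49,-10.33)
v2: (-3,0) → rotate → (2.21940,-2.01848) → ×s → (3.24666,-2.95275) → (3.25,-2.95)
v3: (-1.5,-3.5) → rotate → (3.46460,1.58005) → ×s → (5.06821,2.31139) → (5.07,2.31)
v4: (4.5,-4.5) → rotate → (-0.30137,6.35682) → ×s → (-0.44086,9.29912) → (-0.44,9.30)
v5: (5,-4.5) → rotate → (-0.67127,6.69324) → ×s → (-0.98197,9.79125) → (-0.98,9.79)
v6: (5,-2.5) → rotate → (-2.01692,5.21364) → ×s → (-2.95047,7.62681) → (-2.95,7.63)
v7: (4,1.5) → rotate → (-3.96844,1.58161) → ×s → (-5.80526,2.31368) → (-5.81,2.31)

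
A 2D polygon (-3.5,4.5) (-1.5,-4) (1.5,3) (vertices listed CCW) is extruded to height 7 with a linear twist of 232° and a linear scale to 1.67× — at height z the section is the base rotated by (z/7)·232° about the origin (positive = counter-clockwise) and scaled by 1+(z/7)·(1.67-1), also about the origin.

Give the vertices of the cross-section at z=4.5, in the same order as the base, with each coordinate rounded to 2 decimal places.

Cross-section at z=4.5: (1.00,-8.10) (4.78,3.81) (-4.04,-2.58)

t = z/height = 4.5/7 = 0.642857
s = 1 + (scale-1)·z/height = 1 + (1.67-1)·4.5/7 = 1.430714
θ = twist·z/height = 232°·4.5/7 = 149.1429° = 2.603034 rad
cos θ = -0.858449, sin θ = 0.512899 (intermediates below are computed at full precision and shown rounded to 5 d.p.)
v1: (-3.5,4.5) → rotate → (0.69652,-5.65817) → ×s → (0.99653,-8.09522) → (1.00,-8.10)
v2: (-1.5,-4) → rotate → (3.33927,2.66445) → ×s → (4.77754,3.81206) → (4.78,3.81)
v3: (1.5,3) → rotate → (-2.82637,-1.80600) → ×s → (-4.04373,-2.58387) → (-4.04,-2.58)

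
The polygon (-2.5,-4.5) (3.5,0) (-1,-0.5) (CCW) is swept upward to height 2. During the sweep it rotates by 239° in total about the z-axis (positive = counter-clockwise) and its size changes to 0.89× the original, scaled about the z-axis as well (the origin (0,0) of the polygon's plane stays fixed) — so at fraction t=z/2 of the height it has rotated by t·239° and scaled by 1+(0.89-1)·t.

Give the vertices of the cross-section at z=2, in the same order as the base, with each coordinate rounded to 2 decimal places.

t = z/height = 2/2 = 1
s = 1 + (scale-1)·z/height = 1 + (0.89-1)·2/2 = 0.890000
θ = twist·z/height = 239°·2/2 = 239.0000° = 4.171337 rad
cos θ = -0.515038, sin θ = -0.857167 (intermediates below are computed at full precision and shown rounded to 5 d.p.)
v1: (-2.5,-4.5) → rotate → (-2.56966,4.46059) → ×s → (-2.28700,3.96992) → (-2.29,3.97)
v2: (3.5,0) → rotate → (-1.80263,-3.00009) → ×s → (-1.60434,-2.67008) → (-1.60,-2.67)
v3: (-1,-0.5) → rotate → (0.08645,1.11469) → ×s → (0.07694,0.99207) → (0.08,0.99)

Cross-section at z=2: (-2.29,3.97) (-1.60,-2.67) (0.08,0.99)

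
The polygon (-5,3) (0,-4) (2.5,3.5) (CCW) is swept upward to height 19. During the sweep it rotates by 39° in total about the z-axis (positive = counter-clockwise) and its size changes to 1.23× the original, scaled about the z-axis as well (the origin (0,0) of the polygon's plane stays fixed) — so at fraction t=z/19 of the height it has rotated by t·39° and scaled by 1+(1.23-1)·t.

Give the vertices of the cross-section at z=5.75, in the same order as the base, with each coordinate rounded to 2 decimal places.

Cross-section at z=5.75: (-5.89,2.05) (0.88,-4.19) (1.85,4.21)

t = z/height = 5.75/19 = 0.302632
s = 1 + (scale-1)·z/height = 1 + (1.23-1)·5.75/19 = 1.069605
θ = twist·z/height = 39°·5.75/19 = 11.8026° = 0.205995 rad
cos θ = 0.978858, sin θ = 0.204541 (intermediates below are computed at full precision and shown rounded to 5 d.p.)
v1: (-5,3) → rotate → (-5.50791,1.91387) → ×s → (-5.89129,2.04708) → (-5.89,2.05)
v2: (0,-4) → rotate → (0.81816,-3.91543) → ×s → (0.87511,-4.18797) → (0.88,-4.19)
v3: (2.5,3.5) → rotate → (1.73125,3.93736) → ×s → (1.85176,4.21142) → (1.85,4.21)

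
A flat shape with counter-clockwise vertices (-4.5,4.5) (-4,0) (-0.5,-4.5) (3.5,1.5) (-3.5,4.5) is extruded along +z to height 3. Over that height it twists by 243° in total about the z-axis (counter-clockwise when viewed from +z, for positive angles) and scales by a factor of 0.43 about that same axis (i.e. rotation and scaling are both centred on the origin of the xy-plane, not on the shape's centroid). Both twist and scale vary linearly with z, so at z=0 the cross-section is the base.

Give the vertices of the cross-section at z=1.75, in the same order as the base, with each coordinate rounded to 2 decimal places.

t = z/height = 1.75/3 = 0.583333
s = 1 + (scale-1)·z/height = 1 + (0.43-1)·1.75/3 = 0.667500
θ = twist·z/height = 243°·1.75/3 = 141.7500° = 2.474004 rad
cos θ = -0.785317, sin θ = 0.619094 (intermediates below are computed at full precision and shown rounded to 5 d.p.)
v1: (-4.5,4.5) → rotate → (0.74800,-6.31985) → ×s → (0.49929,-4.21850) → (0.50,-4.22)
v2: (-4,0) → rotate → (3.14127,-2.47638) → ×s → (2.09680,-1.65298) → (2.10,-1.65)
v3: (-0.5,-4.5) → rotate → (3.17858,3.22438) → ×s → (2.12170,2.15227) → (2.12,2.15)
v4: (3.5,1.5) → rotate → (-3.67725,0.98885) → ×s → (-2.45456,0.66006) → (-2.45,0.66)
v5: (-3.5,4.5) → rotate → (-0.03731,-5.70076) → ×s → (-0.02491,-3.80525) → (-0.02,-3.81)

Cross-section at z=1.75: (0.50,-4.22) (2.10,-1.65) (2.12,2.15) (-2.45,0.66) (-0.02,-3.81)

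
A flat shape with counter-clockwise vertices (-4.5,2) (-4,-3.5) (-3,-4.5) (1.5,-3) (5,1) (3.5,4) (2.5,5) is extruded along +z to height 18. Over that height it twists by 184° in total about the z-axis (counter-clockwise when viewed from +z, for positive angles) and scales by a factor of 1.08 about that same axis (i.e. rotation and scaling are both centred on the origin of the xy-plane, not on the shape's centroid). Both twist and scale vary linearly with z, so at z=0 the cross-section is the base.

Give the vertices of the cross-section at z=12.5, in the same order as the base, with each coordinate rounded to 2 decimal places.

Cross-section at z=12.5: (1.24,-5.05) (5.51,-1.07) (5.69,0.41) (1.53,3.19) (-4.07,3.52) (-5.60,0.33) (-5.79,-1.15)

t = z/height = 12.5/18 = 0.694444
s = 1 + (scale-1)·z/height = 1 + (1.08-1)·12.5/18 = 1.055556
θ = twist·z/height = 184°·12.5/18 = 127.7778° = 2.230143 rad
cos θ = -0.612601, sin θ = 0.790393 (intermediates below are computed at full precision and shown rounded to 5 d.p.)
v1: (-4.5,2) → rotate → (1.17592,-4.78197) → ×s → (1.24125,-5.04763) → (1.24,-5.05)
v2: (-4,-3.5) → rotate → (5.21678,-1.01747) → ×s → (5.50660,-1.07399) → (5.51,-1.07)
v3: (-3,-4.5) → rotate → (5.39457,0.38552) → ×s → (5.69427,0.40694) → (5.69,0.41)
v4: (1.5,-3) → rotate → (1.45228,3.02339) → ×s → (1.53296,3.19136) → (1.53,3.19)
v5: (5,1) → rotate → (-3.85340,3.33936) → ×s → (-4.06747,3.52488) → (-4.07,3.52)
v6: (3.5,4) → rotate → (-5.30567,0.31597) → ×s → (-5.60043,0.33353) → (-5.60,0.33)
v7: (2.5,5) → rotate → (-5.48346,-1.08702) → ×s → (-5.78810,-1.14741) → (-5.79,-1.15)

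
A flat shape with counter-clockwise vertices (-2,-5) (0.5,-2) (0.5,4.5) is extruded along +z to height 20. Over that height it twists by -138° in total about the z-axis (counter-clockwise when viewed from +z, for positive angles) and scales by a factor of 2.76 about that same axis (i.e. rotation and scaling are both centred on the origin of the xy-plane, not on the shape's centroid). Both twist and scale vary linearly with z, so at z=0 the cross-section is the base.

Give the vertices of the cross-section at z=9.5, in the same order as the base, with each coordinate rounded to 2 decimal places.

Cross-section at z=9.5: (-9.88,-0.46) (-2.96,-2.36) (7.90,2.58)

t = z/height = 9.5/20 = 0.475
s = 1 + (scale-1)·z/height = 1 + (2.76-1)·9.5/20 = 1.836000
θ = twist·z/height = -138°·9.5/20 = -65.5500° = -1.144063 rad
cos θ = 0.413899, sin θ = -0.910323 (intermediates below are computed at full precision and shown rounded to 5 d.p.)
v1: (-2,-5) → rotate → (-5.37941,-0.24885) → ×s → (-9.87660,-0.45689) → (-9.88,-0.46)
v2: (0.5,-2) → rotate → (-1.61370,-1.28296) → ×s → (-2.96275,-2.35551) → (-2.96,-2.36)
v3: (0.5,4.5) → rotate → (4.30340,1.40738) → ×s → (7.90105,2.58396) → (7.90,2.58)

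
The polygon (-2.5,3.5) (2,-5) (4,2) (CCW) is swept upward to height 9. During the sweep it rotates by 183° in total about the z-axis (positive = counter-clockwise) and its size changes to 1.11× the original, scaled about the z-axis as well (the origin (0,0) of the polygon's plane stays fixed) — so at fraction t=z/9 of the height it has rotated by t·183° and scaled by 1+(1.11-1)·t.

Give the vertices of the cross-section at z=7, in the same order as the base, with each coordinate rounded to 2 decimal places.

Cross-section at z=7: (-0.17,-4.67) (1.60,5.62) (-4.76,0.93)

t = z/height = 7/9 = 0.777778
s = 1 + (scale-1)·z/height = 1 + (1.11-1)·7/9 = 1.085556
θ = twist·z/height = 183°·7/9 = 142.3333° = 2.484185 rad
cos θ = -0.791579, sin θ = 0.611067 (intermediates below are computed at full precision and shown rounded to 5 d.p.)
v1: (-2.5,3.5) → rotate → (-0.15979,-4.29819) → ×s → (-0.17346,-4.66593) → (-0.17,-4.67)
v2: (2,-5) → rotate → (1.47217,5.18003) → ×s → (1.59813,5.62321) → (1.60,5.62)
v3: (4,2) → rotate → (-4.38845,0.86111) → ×s → (-4.76391,0.93478) → (-4.76,0.93)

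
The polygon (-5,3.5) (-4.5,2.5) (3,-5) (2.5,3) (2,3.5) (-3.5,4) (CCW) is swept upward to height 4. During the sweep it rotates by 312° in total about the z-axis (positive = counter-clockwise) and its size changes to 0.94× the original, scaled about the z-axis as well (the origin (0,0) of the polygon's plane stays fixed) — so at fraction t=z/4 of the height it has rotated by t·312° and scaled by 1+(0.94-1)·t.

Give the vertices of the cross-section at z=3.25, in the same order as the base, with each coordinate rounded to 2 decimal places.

Cross-section at z=3.25: (4.54,3.61) (3.50,3.43) (-5.37,-1.39) (2.06,-3.09) (2.65,-2.77) (4.59,2.11)

t = z/height = 3.25/4 = 0.8125
s = 1 + (scale-1)·z/height = 1 + (0.94-1)·3.25/4 = 0.951250
θ = twist·z/height = 312°·3.25/4 = 253.5000° = 4.424410 rad
cos θ = -0.284015, sin θ = -0.958820 (intermediates below are computed at full precision and shown rounded to 5 d.p.)
v1: (-5,3.5) → rotate → (4.77595,3.80004) → ×s → (4.54312,3.61479) → (4.54,3.61)
v2: (-4.5,2.5) → rotate → (3.67512,3.60465) → ×s → (3.49596,3.42892) → (3.50,3.43)
v3: (3,-5) → rotate → (-5.64614,-1.45638) → ×s → (-5.37090,-1.38538) → (-5.37,-1.39)
v4: (2.5,3) → rotate → (2.16642,-3.24910) → ×s → (2.06081,-3.09070) → (2.06,-3.09)
v5: (2,3.5) → rotate → (2.78784,-2.91169) → ×s → (2.65193,-2.76975) → (2.65,-2.77)
v6: (-3.5,4) → rotate → (4.82933,2.21981) → ×s → (4.59390,2.11159) → (4.59,2.11)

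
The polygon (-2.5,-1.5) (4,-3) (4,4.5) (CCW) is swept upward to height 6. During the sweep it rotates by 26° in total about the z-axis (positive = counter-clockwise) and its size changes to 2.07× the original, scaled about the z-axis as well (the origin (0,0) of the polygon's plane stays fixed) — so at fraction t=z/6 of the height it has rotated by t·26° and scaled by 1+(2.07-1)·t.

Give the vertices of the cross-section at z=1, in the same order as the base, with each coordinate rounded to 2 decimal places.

Cross-section at z=1: (-2.80,-1.99) (4.97,-3.17) (4.30,5.64)

t = z/height = 1/6 = 0.166667
s = 1 + (scale-1)·z/height = 1 + (2.07-1)·1/6 = 1.178333
θ = twist·z/height = 26°·1/6 = 4.3333° = 0.075631 rad
cos θ = 0.997141, sin θ = 0.075559 (intermediates below are computed at full precision and shown rounded to 5 d.p.)
v1: (-2.5,-1.5) → rotate → (-2.37952,-1.68461) → ×s → (-2.80386,-1.98503) → (-2.80,-1.99)
v2: (4,-3) → rotate → (4.21524,-2.68919) → ×s → (4.96696,-3.16876) → (4.97,-3.17)
v3: (4,4.5) → rotate → (3.64855,4.78937) → ×s → (4.29921,5.64348) → (4.30,5.64)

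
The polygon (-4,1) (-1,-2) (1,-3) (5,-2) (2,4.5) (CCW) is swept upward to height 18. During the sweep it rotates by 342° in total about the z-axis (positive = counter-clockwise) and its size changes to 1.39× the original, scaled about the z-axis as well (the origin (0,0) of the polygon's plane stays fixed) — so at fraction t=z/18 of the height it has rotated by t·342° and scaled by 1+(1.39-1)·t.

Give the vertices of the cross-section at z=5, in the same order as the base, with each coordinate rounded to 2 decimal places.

t = z/height = 5/18 = 0.277778
s = 1 + (scale-1)·z/height = 1 + (1.39-1)·5/18 = 1.108333
θ = twist·z/height = 342°·5/18 = 95.0000° = 1.658063 rad
cos θ = -0.087156, sin θ = 0.996195 (intermediates below are computed at full precision and shown rounded to 5 d.p.)
v1: (-4,1) → rotate → (-0.64757,-4.07193) → ×s → (-0.71773,-4.51306) → (-0.72,-4.51)
v2: (-1,-2) → rotate → (2.07955,-0.82188) → ×s → (2.30483,-0.91092) → (2.30,-0.91)
v3: (1,-3) → rotate → (2.90143,1.25766) → ×s → (3.21575,1.39391) → (3.22,1.39)
v4: (5,-2) → rotate → (1.55661,5.15528) → ×s → (1.72524,5.71377) → (1.73,5.71)
v5: (2,4.5) → rotate → (-4.65719,1.60019) → ×s → (-5.16172,1.77354) → (-5.16,1.77)

Cross-section at z=5: (-0.72,-4.51) (2.30,-0.91) (3.22,1.39) (1.73,5.71) (-5.16,1.77)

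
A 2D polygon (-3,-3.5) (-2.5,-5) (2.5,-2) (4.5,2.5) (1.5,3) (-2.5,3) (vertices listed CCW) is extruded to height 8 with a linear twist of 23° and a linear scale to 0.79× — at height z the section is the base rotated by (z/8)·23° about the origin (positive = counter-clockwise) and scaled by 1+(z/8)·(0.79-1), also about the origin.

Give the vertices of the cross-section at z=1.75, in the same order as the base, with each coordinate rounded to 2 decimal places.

t = z/height = 1.75/8 = 0.21875
s = 1 + (scale-1)·z/height = 1 + (0.79-1)·1.75/8 = 0.954063
θ = twist·z/height = 23°·1.75/8 = 5.0313° = 0.087812 rad
cos θ = 0.996147, sin θ = 0.087699 (intermediates below are computed at full precision and shown rounded to 5 d.p.)
v1: (-3,-3.5) → rotate → (-2.68149,-3.74961) → ×s → (-2.55831,-3.57736) → (-2.56,-3.58)
v2: (-2.5,-5) → rotate → (-2.05187,-5.19998) → ×s → (-1.95761,-4.96111) → (-1.96,-4.96)
v3: (2.5,-2) → rotate → (2.66577,-1.77305) → ×s → (2.54331,-1.69160) → (2.54,-1.69)
v4: (4.5,2.5) → rotate → (4.26341,2.88501) → ×s → (4.06756,2.75248) → (4.07,2.75)
v5: (1.5,3) → rotate → (1.23112,3.11999) → ×s → (1.17457,2.97667) → (1.17,2.98)
v6: (-2.5,3) → rotate → (-2.75346,2.76919) → ×s → (-2.62698,2.64198) → (-2.63,2.64)

Cross-section at z=1.75: (-2.56,-3.58) (-1.96,-4.96) (2.54,-1.69) (4.07,2.75) (1.17,2.98) (-2.63,2.64)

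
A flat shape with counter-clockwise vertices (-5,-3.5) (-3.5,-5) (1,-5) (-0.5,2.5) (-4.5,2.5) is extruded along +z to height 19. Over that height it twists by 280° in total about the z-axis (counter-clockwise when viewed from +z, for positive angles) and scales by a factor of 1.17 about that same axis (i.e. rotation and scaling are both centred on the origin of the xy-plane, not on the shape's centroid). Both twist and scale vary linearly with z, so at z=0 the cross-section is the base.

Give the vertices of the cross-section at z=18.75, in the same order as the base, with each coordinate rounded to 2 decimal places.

t = z/height = 18.75/19 = 0.986842
s = 1 + (scale-1)·z/height = 1 + (1.17-1)·18.75/19 = 1.167763
θ = twist·z/height = 280°·18.75/19 = 276.3158° = 4.822620 rad
cos θ = 0.110008, sin θ = -0.993931 (intermediates below are computed at full precision and shown rounded to 5 d.p.)
v1: (-5,-3.5) → rotate → (-4.02880,4.58462) → ×s → (-4.70468,5.35376) → (-4.70,5.35)
v2: (-3.5,-5) → rotate → (-5.35468,2.92872) → ×s → (-6.25300,3.42005) → (-6.25,3.42)
v3: (1,-5) → rotate → (-4.85965,-1.54397) → ×s → (-5.67491,-1.80299) → (-5.67,-1.80)
v4: (-0.5,2.5) → rotate → (2.42982,0.77199) → ×s → (2.83746,0.90150) → (2.84,0.90)
v5: (-4.5,2.5) → rotate → (1.98979,4.74771) → ×s → (2.32360,5.54420) → (2.32,5.54)

Cross-section at z=18.75: (-4.70,5.35) (-6.25,3.42) (-5.67,-1.80) (2.84,0.90) (2.32,5.54)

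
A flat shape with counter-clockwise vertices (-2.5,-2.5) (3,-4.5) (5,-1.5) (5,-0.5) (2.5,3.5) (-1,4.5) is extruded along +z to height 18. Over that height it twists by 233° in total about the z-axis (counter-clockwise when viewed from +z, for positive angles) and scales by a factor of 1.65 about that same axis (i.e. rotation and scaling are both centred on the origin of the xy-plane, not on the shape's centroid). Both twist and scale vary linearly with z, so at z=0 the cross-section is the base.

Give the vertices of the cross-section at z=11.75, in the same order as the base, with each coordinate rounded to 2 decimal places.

t = z/height = 11.75/18 = 0.652778
s = 1 + (scale-1)·z/height = 1 + (1.65-1)·11.75/18 = 1.424306
θ = twist·z/height = 233°·11.75/18 = 152.0972° = 2.654597 rad
cos θ = -0.883743, sin θ = 0.467973 (intermediates below are computed at full precision and shown rounded to 5 d.p.)
v1: (-2.5,-2.5) → rotate → (3.37929,1.03943) → ×s → (4.81314,1.48046) → (4.81,1.48)
v2: (3,-4.5) → rotate → (-0.54535,5.38076) → ×s → (-0.77675,7.66385) → (-0.78,7.66)
v3: (5,-1.5) → rotate → (-3.71676,3.66548) → ×s → (-5.29380,5.22076) → (-5.29,5.22)
v4: (5,-0.5) → rotate → (-4.18473,2.78173) → ×s → (-5.96033,3.96204) → (-5.96,3.96)
v5: (2.5,3.5) → rotate → (-3.84726,-1.92317) → ×s → (-5.47968,-2.73918) → (-5.48,-2.74)
v6: (-1,4.5) → rotate → (-1.22213,-4.44482) → ×s → (-1.74069,-6.33078) → (-1.74,-6.33)

Cross-section at z=11.75: (4.81,1.48) (-0.78,7.66) (-5.29,5.22) (-5.96,3.96) (-5.48,-2.74) (-1.74,-6.33)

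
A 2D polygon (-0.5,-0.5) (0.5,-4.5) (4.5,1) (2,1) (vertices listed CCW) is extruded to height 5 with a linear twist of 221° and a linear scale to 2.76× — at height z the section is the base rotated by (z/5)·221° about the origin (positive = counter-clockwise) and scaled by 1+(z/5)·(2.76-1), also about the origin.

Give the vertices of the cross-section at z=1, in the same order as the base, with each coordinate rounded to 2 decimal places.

Cross-section at z=1: (-0.01,-0.96) (4.73,-3.89) (3.42,5.21) (1.00,2.85)

t = z/height = 1/5 = 0.2
s = 1 + (scale-1)·z/height = 1 + (2.76-1)·1/5 = 1.352000
θ = twist·z/height = 221°·1/5 = 44.2000° = 0.771436 rad
cos θ = 0.716911, sin θ = 0.697165 (intermediates below are computed at full precision and shown rounded to 5 d.p.)
v1: (-0.5,-0.5) → rotate → (-0.00987,-0.70704) → ×s → (-0.01335,-0.95592) → (-0.01,-0.96)
v2: (0.5,-4.5) → rotate → (3.49570,-2.87752) → ×s → (4.72618,-3.89040) → (4.73,-3.89)
v3: (4.5,1) → rotate → (2.52893,3.85415) → ×s → (3.41912,5.21082) → (3.42,5.21)
v4: (2,1) → rotate → (0.73666,2.11124) → ×s → (0.99596,2.85440) → (1.00,2.85)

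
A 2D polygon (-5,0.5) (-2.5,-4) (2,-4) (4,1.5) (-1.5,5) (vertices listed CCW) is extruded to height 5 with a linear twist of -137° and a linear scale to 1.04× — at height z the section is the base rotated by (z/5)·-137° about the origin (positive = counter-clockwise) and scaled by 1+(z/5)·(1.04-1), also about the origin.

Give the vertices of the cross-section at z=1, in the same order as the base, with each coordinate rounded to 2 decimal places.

t = z/height = 1/5 = 0.2
s = 1 + (scale-1)·z/height = 1 + (1.04-1)·1/5 = 1.008000
θ = twist·z/height = -137°·1/5 = -27.4000° = -0.478220 rad
cos θ = 0.887815, sin θ = -0.460200 (intermediates below are computed at full precision and shown rounded to 5 d.p.)
v1: (-5,0.5) → rotate → (-4.20898,2.74491) → ×s → (-4.24265,2.76687) → (-4.24,2.77)
v2: (-2.5,-4) → rotate → (-4.06034,-2.40076) → ×s → (-4.09282,-2.41997) → (-4.09,-2.42)
v3: (2,-4) → rotate → (-0.06517,-4.47166) → ×s → (-0.06569,-4.50743) → (-0.07,-4.51)
v4: (4,1.5) → rotate → (4.24156,-0.50908) → ×s → (4.27549,-0.51315) → (4.28,-0.51)
v5: (-1.5,5) → rotate → (0.96928,5.12938) → ×s → (0.97703,5.17041) → (0.98,5.17)

Cross-section at z=1: (-4.24,2.77) (-4.09,-2.42) (-0.07,-4.51) (4.28,-0.51) (0.98,5.17)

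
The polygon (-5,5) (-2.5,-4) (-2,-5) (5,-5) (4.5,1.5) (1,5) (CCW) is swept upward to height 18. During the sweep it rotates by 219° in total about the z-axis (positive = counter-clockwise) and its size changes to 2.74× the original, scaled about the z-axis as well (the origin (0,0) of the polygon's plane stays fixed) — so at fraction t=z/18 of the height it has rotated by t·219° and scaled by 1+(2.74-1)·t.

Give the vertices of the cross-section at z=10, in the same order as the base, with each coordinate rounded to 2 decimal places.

Cross-section at z=10: (-3.21,-13.53) (9.28,-0.05) (10.43,1.81) (3.21,13.53) (-7.16,5.98) (-9.40,-3.49)

t = z/height = 10/18 = 0.555556
s = 1 + (scale-1)·z/height = 1 + (2.74-1)·10/18 = 1.966667
θ = twist·z/height = 219°·10/18 = 121.6667° = 2.123484 rad
cos θ = -0.524977, sin θ = 0.851117 (intermediates below are computed at full precision and shown rounded to 5 d.p.)
v1: (-5,5) → rotate → (-1.63070,-6.88047) → ×s → (-3.20704,-13.53158) → (-3.21,-13.53)
v2: (-2.5,-4) → rotate → (4.71691,-0.02789) → ×s → (9.27659,-0.05484) → (9.28,-0.05)
v3: (-2,-5) → rotate → (5.30554,0.92265) → ×s → (10.43422,1.81454) → (10.43,1.81)
v4: (5,-5) → rotate → (1.63070,6.88047) → ×s → (3.20704,13.53158) → (3.21,13.53)
v5: (4.5,1.5) → rotate → (-3.63907,3.04256) → ×s → (-7.15684,5.98370) → (-7.16,5.98)
v6: (1,5) → rotate → (-4.78056,-1.77377) → ×s → (-9.40177,-3.48841) → (-9.40,-3.49)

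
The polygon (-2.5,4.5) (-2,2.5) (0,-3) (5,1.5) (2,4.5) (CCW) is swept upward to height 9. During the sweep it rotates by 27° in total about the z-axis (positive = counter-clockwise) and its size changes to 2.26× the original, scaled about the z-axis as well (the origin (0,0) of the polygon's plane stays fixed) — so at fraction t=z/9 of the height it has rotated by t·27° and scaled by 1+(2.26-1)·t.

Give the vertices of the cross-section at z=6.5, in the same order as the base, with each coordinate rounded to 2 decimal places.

Cross-section at z=6.5: (-7.37,6.51) (-5.19,3.23) (1.91,-5.40) (8.05,5.89) (0.73,9.38)

t = z/height = 6.5/9 = 0.722222
s = 1 + (scale-1)·z/height = 1 + (2.26-1)·6.5/9 = 1.910000
θ = twist·z/height = 27°·6.5/9 = 19.5000° = 0.340339 rad
cos θ = 0.942641, sin θ = 0.333807 (intermediates below are computed at full precision and shown rounded to 5 d.p.)
v1: (-2.5,4.5) → rotate → (-3.85873,3.40737) → ×s → (-7.37018,6.50808) → (-7.37,6.51)
v2: (-2,2.5) → rotate → (-2.71980,1.68899) → ×s → (-5.19482,3.22597) → (-5.19,3.23)
v3: (0,-3) → rotate → (1.00142,-2.82792) → ×s → (1.91271,-5.40134) → (1.91,-5.40)
v4: (5,1.5) → rotate → (4.21250,3.08300) → ×s → (8.04587,5.88852) → (8.05,5.89)
v5: (2,4.5) → rotate → (0.38315,4.90950) → ×s → (0.73182,9.37715) → (0.73,9.38)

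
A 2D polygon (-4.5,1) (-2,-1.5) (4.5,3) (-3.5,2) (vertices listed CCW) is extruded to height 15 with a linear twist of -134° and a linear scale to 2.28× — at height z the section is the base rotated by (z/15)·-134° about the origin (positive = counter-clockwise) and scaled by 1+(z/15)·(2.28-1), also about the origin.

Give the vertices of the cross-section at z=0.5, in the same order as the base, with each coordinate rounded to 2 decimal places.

Cross-section at z=0.5: (-4.60,1.40) (-2.20,-1.40) (4.92,2.75) (-3.48,2.36)

t = z/height = 0.5/15 = 0.0333333
s = 1 + (scale-1)·z/height = 1 + (2.28-1)·0.5/15 = 1.042667
θ = twist·z/height = -134°·0.5/15 = -4.4667° = -0.077958 rad
cos θ = 0.996963, sin θ = -0.077879 (intermediates below are computed at full precision and shown rounded to 5 d.p.)
v1: (-4.5,1) → rotate → (-4.40845,1.34742) → ×s → (-4.59655,1.40491) → (-4.60,1.40)
v2: (-2,-1.5) → rotate → (-2.11074,-1.33969) → ×s → (-2.20080,-1.39685) → (-2.20,-1.40)
v3: (4.5,3) → rotate → (4.71997,2.64043) → ×s → (4.92136,2.75309) → (4.92,2.75)
v4: (-3.5,2) → rotate → (-3.33361,2.26650) → ×s → (-3.47585,2.36321) → (-3.48,2.36)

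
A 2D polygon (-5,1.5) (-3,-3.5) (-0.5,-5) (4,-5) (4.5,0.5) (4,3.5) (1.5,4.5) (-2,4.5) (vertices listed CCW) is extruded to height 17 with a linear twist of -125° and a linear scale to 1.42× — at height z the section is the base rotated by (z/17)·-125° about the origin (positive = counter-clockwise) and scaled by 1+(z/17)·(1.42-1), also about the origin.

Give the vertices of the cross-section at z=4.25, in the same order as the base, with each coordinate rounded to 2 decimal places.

Cross-section at z=4.25: (-3.86,4.28) (-4.84,-1.59) (-3.34,-4.44) (0.91,-7.02) (4.54,-2.11) (5.79,1.01) (4.00,3.39) (0.69,5.40)

t = z/height = 4.25/17 = 0.25
s = 1 + (scale-1)·z/height = 1 + (1.42-1)·4.25/17 = 1.105000
θ = twist·z/height = -125°·4.25/17 = -31.2500° = -0.545415 rad
cos θ = 0.854912, sin θ = -0.518773 (intermediates below are computed at full precision and shown rounded to 5 d.p.)
v1: (-5,1.5) → rotate → (-3.49640,3.87623) → ×s → (-3.86352,4.28324) → (-3.86,4.28)
v2: (-3,-3.5) → rotate → (-4.38044,-1.43587) → ×s → (-4.84039,-1.58664) → (-4.84,-1.59)
v3: (-0.5,-5) → rotate → (-3.02132,-4.01517) → ×s → (-3.33856,-4.43677) → (-3.34,-4.44)
v4: (4,-5) → rotate → (0.82578,-6.34965) → ×s → (0.91249,-7.01637) → (0.91,-7.02)
v5: (4.5,0.5) → rotate → (4.10649,-1.90702) → ×s → (4.53767,-2.10726) → (4.54,-2.11)
v6: (4,3.5) → rotate → (5.23535,0.91710) → ×s → (5.78507,1.01339) → (5.79,1.01)
v7: (1.5,4.5) → rotate → (3.61685,3.06894) → ×s → (3.99662,3.39118) → (4.00,3.39)
v8: (-2,4.5) → rotate → (0.62466,4.88465) → ×s → (0.69024,5.39754) → (0.69,5.40)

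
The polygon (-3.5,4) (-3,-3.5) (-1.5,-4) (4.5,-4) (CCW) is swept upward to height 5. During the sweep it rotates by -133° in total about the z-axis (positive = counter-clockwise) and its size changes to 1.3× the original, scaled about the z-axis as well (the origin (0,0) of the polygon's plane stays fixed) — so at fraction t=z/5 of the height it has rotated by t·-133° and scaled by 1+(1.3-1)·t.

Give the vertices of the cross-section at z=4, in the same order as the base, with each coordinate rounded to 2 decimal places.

t = z/height = 4/5 = 0.8
s = 1 + (scale-1)·z/height = 1 + (1.3-1)·4/5 = 1.240000
θ = twist·z/height = -133°·4/5 = -106.4000° = -1.857030 rad
cos θ = -0.282341, sin θ = -0.959314 (intermediates below are computed at full precision and shown rounded to 5 d.p.)
v1: (-3.5,4) → rotate → (4.82545,2.22823) → ×s → (5.98356,2.76301) → (5.98,2.76)
v2: (-3,-3.5) → rotate → (-2.51057,3.86614) → ×s → (-3.11311,4.79401) → (-3.11,4.79)
v3: (-1.5,-4) → rotate → (-3.41374,2.56834) → ×s → (-4.23304,3.18474) → (-4.23,3.18)
v4: (4.5,-4) → rotate → (-5.10779,-3.18755) → ×s → (-6.33366,-3.95256) → (-6.33,-3.95)

Cross-section at z=4: (5.98,2.76) (-3.11,4.79) (-4.23,3.18) (-6.33,-3.95)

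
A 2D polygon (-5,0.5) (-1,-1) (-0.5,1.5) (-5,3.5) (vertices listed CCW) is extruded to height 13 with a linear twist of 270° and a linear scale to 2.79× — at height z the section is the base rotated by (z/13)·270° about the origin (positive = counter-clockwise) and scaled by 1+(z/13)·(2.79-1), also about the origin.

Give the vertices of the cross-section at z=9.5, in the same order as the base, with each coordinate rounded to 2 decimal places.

Cross-section at z=9.5: (11.36,2.33) (1.52,2.89) (2.13,-2.96) (13.42,-4.28)

t = z/height = 9.5/13 = 0.730769
s = 1 + (scale-1)·z/height = 1 + (2.79-1)·9.5/13 = 2.308077
θ = twist·z/height = 270°·9.5/13 = 197.3077° = 3.443669 rad
cos θ = -0.954721, sin θ = -0.297503 (intermediates below are computed at full precision and shown rounded to 5 d.p.)
v1: (-5,0.5) → rotate → (4.92236,1.01015) → ×s → (11.36118,2.33152) → (11.36,2.33)
v2: (-1,-1) → rotate → (0.65722,1.25222) → ×s → (1.51691,2.89023) → (1.52,2.89)
v3: (-0.5,1.5) → rotate → (0.92362,-1.28333) → ×s → (2.13177,-2.96202) → (2.13,-2.96)
v4: (-5,3.5) → rotate → (5.81487,-1.85401) → ×s → (13.42116,-4.27919) → (13.42,-4.28)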